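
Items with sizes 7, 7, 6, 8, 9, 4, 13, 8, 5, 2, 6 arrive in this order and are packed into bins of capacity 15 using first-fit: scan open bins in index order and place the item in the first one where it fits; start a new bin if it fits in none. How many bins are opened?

6

  7 → bin 1 (new)  [load 7/15]
  7 → bin 1  [load 14/15]
  6 → bin 2 (new)  [load 6/15]
  8 → bin 2  [load 14/15]
  9 → bin 3 (new)  [load 9/15]
  4 → bin 3  [load 13/15]
  13 → bin 4 (new)  [load 13/15]
  8 → bin 5 (new)  [load 8/15]
  5 → bin 5  [load 13/15]
  2 → bin 3  [load 15/15]
  6 → bin 6 (new)  [load 6/15]
6 bins opened.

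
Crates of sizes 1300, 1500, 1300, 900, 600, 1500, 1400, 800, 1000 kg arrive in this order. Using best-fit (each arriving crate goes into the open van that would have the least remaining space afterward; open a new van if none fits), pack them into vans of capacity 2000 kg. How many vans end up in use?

7

  1300 → van 1 (new)  [load 1300/2000]
  1500 → van 2 (new)  [load 1500/2000]
  1300 → van 3 (new)  [load 1300/2000]
  900 → van 4 (new)  [load 900/2000]
  600 → van 1  [load 1900/2000]
  1500 → van 5 (new)  [load 1500/2000]
  1400 → van 6 (new)  [load 1400/2000]
  800 → van 4  [load 1700/2000]
  1000 → van 7 (new)  [load 1000/2000]
7 vans opened.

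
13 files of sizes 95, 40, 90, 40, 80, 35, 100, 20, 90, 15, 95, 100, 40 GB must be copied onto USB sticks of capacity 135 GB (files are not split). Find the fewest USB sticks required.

7

Total = 100 + 100 + 95 + 95 + 90 + 90 + 80 + 40 + 40 + 40 + 35 + 20 + 15 = 840 GB.
Lower bound: ⌈840/135⌉ = 7 USB sticks.
A packing using 7 USB sticks:
  USB stick 1: 100 + 35 = 135
  USB stick 2: 100 + 20 + 15 = 135
  USB stick 3: 95 + 40 = 135
  USB stick 4: 95 + 40 = 135
  USB stick 5: 90 + 40 = 130
  USB stick 6: 90 = 90
  USB stick 7: 80 = 80
This matches the lower bound, so 7 is optimal.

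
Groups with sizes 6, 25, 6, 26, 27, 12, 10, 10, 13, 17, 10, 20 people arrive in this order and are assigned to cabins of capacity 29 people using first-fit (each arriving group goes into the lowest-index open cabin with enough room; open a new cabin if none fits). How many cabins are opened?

8

  6 → cabin 1 (new)  [load 6/29]
  25 → cabin 2 (new)  [load 25/29]
  6 → cabin 1  [load 12/29]
  26 → cabin 3 (new)  [load 26/29]
  27 → cabin 4 (new)  [load 27/29]
  12 → cabin 1  [load 24/29]
  10 → cabin 5 (new)  [load 10/29]
  10 → cabin 5  [load 20/29]
  13 → cabin 6 (new)  [load 13/29]
  17 → cabin 7 (new)  [load 17/29]
  10 → cabin 6  [load 23/29]
  20 → cabin 8 (new)  [load 20/29]
8 cabins opened.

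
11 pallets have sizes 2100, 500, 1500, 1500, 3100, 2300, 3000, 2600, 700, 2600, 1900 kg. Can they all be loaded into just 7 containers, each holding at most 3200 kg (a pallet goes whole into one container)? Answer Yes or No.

Total = 21800 kg; ⌈21800/3200⌉ = 7.
The bound of 7 does not rule out 7, but exhaustive search shows no assignment into 7 containers of capacity 3200 kg exists — the minimum is 8.

No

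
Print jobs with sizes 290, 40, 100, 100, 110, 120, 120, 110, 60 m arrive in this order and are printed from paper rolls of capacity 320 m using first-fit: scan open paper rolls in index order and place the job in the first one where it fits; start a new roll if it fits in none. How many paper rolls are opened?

4

  290 → roll 1 (new)  [load 290/320]
  40 → roll 2 (new)  [load 40/320]
  100 → roll 2  [load 140/320]
  100 → roll 2  [load 240/320]
  110 → roll 3 (new)  [load 110/320]
  120 → roll 3  [load 230/320]
  120 → roll 4 (new)  [load 120/320]
  110 → roll 4  [load 230/320]
  60 → roll 2  [load 300/320]
4 paper rolls opened.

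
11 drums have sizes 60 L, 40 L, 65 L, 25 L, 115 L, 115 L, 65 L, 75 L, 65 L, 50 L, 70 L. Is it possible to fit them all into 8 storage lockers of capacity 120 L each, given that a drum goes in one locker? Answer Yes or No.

Yes

A valid assignment using 8 storage lockers:
  locker 1: 115 = 115
  locker 2: 115 = 115
  locker 3: 75 + 40 = 115
  locker 4: 70 + 50 = 120
  locker 5: 65 + 25 = 90
  locker 6: 65 = 65
  locker 7: 65 = 65
  locker 8: 60 = 60
Every load is within 120 L, so 8 storage lockers suffice.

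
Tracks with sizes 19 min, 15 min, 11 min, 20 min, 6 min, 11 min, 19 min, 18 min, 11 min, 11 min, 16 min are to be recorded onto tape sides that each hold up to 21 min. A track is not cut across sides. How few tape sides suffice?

Total = 20 + 19 + 19 + 18 + 16 + 15 + 11 + 11 + 11 + 11 + 6 = 157 min.
Lower bound: ⌈157/21⌉ = 8 tape sides.
Also, 10 tracks each exceed 21/2 min, and no two of those can share a side, so at least 10 tape sides are needed.
A packing using 10 tape sides:
  side 1: 20 = 20
  side 2: 19 = 19
  side 3: 19 = 19
  side 4: 18 = 18
  side 5: 16 = 16
  side 6: 15 + 6 = 21
  side 7: 11 = 11
  side 8: 11 = 11
  side 9: 11 = 11
  side 10: 11 = 11
This matches the lower bound, so 10 is optimal.

10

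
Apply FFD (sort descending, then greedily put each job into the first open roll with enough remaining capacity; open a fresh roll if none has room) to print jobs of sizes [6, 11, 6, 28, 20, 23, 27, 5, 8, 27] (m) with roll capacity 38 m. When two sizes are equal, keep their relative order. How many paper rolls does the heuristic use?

5

Sorted descending: 28, 27, 27, 23, 20, 11, 8, 6, 6, 5.
  28 → roll 1 (new)  [load 28/38]
  27 → roll 2 (new)  [load 27/38]
  27 → roll 3 (new)  [load 27/38]
  23 → roll 4 (new)  [load 23/38]
  20 → roll 5 (new)  [load 20/38]
  11 → roll 2  [load 38/38]
  8 → roll 1  [load 36/38]
  6 → roll 3  [load 33/38]
  6 → roll 4  [load 29/38]
  5 → roll 3  [load 38/38]
5 paper rolls opened.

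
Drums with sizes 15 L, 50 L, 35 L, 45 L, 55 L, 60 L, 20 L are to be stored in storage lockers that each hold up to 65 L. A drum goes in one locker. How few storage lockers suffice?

Total = 60 + 55 + 50 + 45 + 35 + 20 + 15 = 280 L.
Lower bound: ⌈280/65⌉ = 5 storage lockers.
A packing using 5 storage lockers:
  locker 1: 60 = 60
  locker 2: 55 = 55
  locker 3: 50 + 15 = 65
  locker 4: 45 + 20 = 65
  locker 5: 35 = 35
This matches the lower bound, so 5 is optimal.

5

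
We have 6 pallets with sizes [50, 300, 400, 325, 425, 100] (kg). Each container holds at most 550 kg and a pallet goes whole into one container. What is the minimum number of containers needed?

Total = 425 + 400 + 325 + 300 + 100 + 50 = 1600 kg.
Lower bound: ⌈1600/550⌉ = 3 containers.
Also, 4 pallets each exceed 275 kg, and no two of those can share a container, so at least 4 containers are needed.
A packing using 4 containers:
  container 1: 425 + 100 = 525
  container 2: 400 + 50 = 450
  container 3: 325 = 325
  container 4: 300 = 300
This matches the lower bound, so 4 is optimal.

4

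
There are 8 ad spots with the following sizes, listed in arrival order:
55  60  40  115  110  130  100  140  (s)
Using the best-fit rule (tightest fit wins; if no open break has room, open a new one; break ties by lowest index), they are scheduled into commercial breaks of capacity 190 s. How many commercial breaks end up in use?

  55 → break 1 (new)  [load 55/190]
  60 → break 1  [load 115/190]
  40 → break 1  [load 155/190]
  115 → break 2 (new)  [load 115/190]
  110 → break 3 (new)  [load 110/190]
  130 → break 4 (new)  [load 130/190]
  100 → break 5 (new)  [load 100/190]
  140 → break 6 (new)  [load 140/190]
6 commercial breaks opened.

6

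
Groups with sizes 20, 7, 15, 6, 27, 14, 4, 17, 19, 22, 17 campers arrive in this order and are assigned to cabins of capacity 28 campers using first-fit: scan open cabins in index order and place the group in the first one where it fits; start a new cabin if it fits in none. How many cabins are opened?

8

  20 → cabin 1 (new)  [load 20/28]
  7 → cabin 1  [load 27/28]
  15 → cabin 2 (new)  [load 15/28]
  6 → cabin 2  [load 21/28]
  27 → cabin 3 (new)  [load 27/28]
  14 → cabin 4 (new)  [load 14/28]
  4 → cabin 2  [load 25/28]
  17 → cabin 5 (new)  [load 17/28]
  19 → cabin 6 (new)  [load 19/28]
  22 → cabin 7 (new)  [load 22/28]
  17 → cabin 8 (new)  [load 17/28]
8 cabins opened.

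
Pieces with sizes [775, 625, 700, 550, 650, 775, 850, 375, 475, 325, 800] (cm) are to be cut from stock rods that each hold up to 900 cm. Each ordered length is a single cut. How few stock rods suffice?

9

Total = 850 + 800 + 775 + 775 + 700 + 650 + 625 + 550 + 475 + 375 + 325 = 6900 cm.
Lower bound: ⌈6900/900⌉ = 8 stock rods.
Also, 9 pieces each exceed 450 cm, and no two of those can share a stock rod, so at least 9 stock rods are needed.
A packing using 9 stock rods:
  stock rod 1: 850 = 850
  stock rod 2: 800 = 800
  stock rod 3: 775 = 775
  stock rod 4: 775 = 775
  stock rod 5: 700 = 700
  stock rod 6: 650 = 650
  stock rod 7: 625 = 625
  stock rod 8: 550 + 325 = 875
  stock rod 9: 475 + 375 = 850
This matches the lower bound, so 9 is optimal.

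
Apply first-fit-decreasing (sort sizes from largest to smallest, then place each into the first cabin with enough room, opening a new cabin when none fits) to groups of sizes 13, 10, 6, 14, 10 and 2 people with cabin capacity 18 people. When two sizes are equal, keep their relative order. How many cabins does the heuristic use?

Sorted descending: 14, 13, 10, 10, 6, 2.
  14 → cabin 1 (new)  [load 14/18]
  13 → cabin 2 (new)  [load 13/18]
  10 → cabin 3 (new)  [load 10/18]
  10 → cabin 4 (new)  [load 10/18]
  6 → cabin 3  [load 16/18]
  2 → cabin 1  [load 16/18]
4 cabins opened.

4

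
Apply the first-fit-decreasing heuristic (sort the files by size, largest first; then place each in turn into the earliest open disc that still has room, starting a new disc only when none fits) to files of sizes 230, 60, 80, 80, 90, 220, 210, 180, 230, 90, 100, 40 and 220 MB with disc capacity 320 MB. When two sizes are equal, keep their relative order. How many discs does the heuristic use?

6

Sorted descending: 230, 230, 220, 220, 210, 180, 100, 90, 90, 80, 80, 60, 40.
  230 → disc 1 (new)  [load 230/320]
  230 → disc 2 (new)  [load 230/320]
  220 → disc 3 (new)  [load 220/320]
  220 → disc 4 (new)  [load 220/320]
  210 → disc 5 (new)  [load 210/320]
  180 → disc 6 (new)  [load 180/320]
  100 → disc 3  [load 320/320]
  90 → disc 1  [load 320/320]
  90 → disc 2  [load 320/320]
  80 → disc 4  [load 300/320]
  80 → disc 5  [load 290/320]
  60 → disc 6  [load 240/320]
  40 → disc 6  [load 280/320]
6 discs opened.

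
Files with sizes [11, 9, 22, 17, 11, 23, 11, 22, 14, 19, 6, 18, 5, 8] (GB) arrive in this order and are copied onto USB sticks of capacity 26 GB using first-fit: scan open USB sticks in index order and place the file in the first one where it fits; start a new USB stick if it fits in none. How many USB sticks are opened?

  11 → USB stick 1 (new)  [load 11/26]
  9 → USB stick 1  [load 20/26]
  22 → USB stick 2 (new)  [load 22/26]
  17 → USB stick 3 (new)  [load 17/26]
  11 → USB stick 4 (new)  [load 11/26]
  23 → USB stick 5 (new)  [load 23/26]
  11 → USB stick 4  [load 22/26]
  22 → USB stick 6 (new)  [load 22/26]
  14 → USB stick 7 (new)  [load 14/26]
  19 → USB stick 8 (new)  [load 19/26]
  6 → USB stick 1  [load 26/26]
  18 → USB stick 9 (new)  [load 18/26]
  5 → USB stick 3  [load 22/26]
  8 → USB stick 7  [load 22/26]
9 USB sticks opened.

9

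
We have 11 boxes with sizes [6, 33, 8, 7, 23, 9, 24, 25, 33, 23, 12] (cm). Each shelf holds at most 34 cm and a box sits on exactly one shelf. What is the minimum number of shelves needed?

7

Total = 33 + 33 + 25 + 24 + 23 + 23 + 12 + 9 + 8 + 7 + 6 = 203 cm.
Lower bound: ⌈203/34⌉ = 6 shelves.
A packing using 7 shelves:
  shelf 1: 33 = 33
  shelf 2: 33 = 33
  shelf 3: 25 + 9 = 34
  shelf 4: 24 + 8 = 32
  shelf 5: 23 + 7 = 30
  shelf 6: 23 + 6 = 29
  shelf 7: 12 = 12
No arrangement into 6 shelves stays within capacity, so 7 is optimal.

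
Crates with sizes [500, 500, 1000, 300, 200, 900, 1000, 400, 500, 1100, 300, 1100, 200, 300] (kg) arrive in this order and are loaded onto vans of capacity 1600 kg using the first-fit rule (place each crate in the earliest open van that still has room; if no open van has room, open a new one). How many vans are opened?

6

  500 → van 1 (new)  [load 500/1600]
  500 → van 1  [load 1000/1600]
  1000 → van 2 (new)  [load 1000/1600]
  300 → van 1  [load 1300/1600]
  200 → van 1  [load 1500/1600]
  900 → van 3 (new)  [load 900/1600]
  1000 → van 4 (new)  [load 1000/1600]
  400 → van 2  [load 1400/1600]
  500 → van 3  [load 1400/1600]
  1100 → van 5 (new)  [load 1100/1600]
  300 → van 4  [load 1300/1600]
  1100 → van 6 (new)  [load 1100/1600]
  200 → van 2  [load 1600/1600]
  300 → van 4  [load 1600/1600]
6 vans opened.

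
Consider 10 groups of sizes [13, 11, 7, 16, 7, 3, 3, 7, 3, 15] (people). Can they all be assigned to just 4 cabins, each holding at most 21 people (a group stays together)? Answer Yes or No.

Total = 85 people; ⌈85/21⌉ = 5.
At least 5 cabins are required, but only 4 are allowed.

No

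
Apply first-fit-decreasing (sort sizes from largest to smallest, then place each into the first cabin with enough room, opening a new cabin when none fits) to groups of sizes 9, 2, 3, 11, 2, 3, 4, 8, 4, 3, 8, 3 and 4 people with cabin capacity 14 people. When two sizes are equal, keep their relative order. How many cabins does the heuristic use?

5

Sorted descending: 11, 9, 8, 8, 4, 4, 4, 3, 3, 3, 3, 2, 2.
  11 → cabin 1 (new)  [load 11/14]
  9 → cabin 2 (new)  [load 9/14]
  8 → cabin 3 (new)  [load 8/14]
  8 → cabin 4 (new)  [load 8/14]
  4 → cabin 2  [load 13/14]
  4 → cabin 3  [load 12/14]
  4 → cabin 4  [load 12/14]
  3 → cabin 1  [load 14/14]
  3 → cabin 5 (new)  [load 3/14]
  3 → cabin 5  [load 6/14]
  3 → cabin 5  [load 9/14]
  2 → cabin 3  [load 14/14]
  2 → cabin 4  [load 14/14]
5 cabins opened.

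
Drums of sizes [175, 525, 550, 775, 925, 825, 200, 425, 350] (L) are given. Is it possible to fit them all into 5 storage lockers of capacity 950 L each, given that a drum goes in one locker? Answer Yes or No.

Total = 4750 L; ⌈4750/950⌉ = 5.
The bound of 5 does not rule out 5, but exhaustive search shows no assignment into 5 storage lockers of capacity 950 L exists — the minimum is 6.

No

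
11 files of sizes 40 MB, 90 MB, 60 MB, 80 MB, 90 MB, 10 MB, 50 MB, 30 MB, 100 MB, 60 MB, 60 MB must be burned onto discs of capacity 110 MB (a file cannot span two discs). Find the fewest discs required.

Total = 100 + 90 + 90 + 80 + 60 + 60 + 60 + 50 + 40 + 30 + 10 = 670 MB.
Lower bound: ⌈670/110⌉ = 7 discs.
A packing using 7 discs:
  disc 1: 100 + 10 = 110
  disc 2: 90 = 90
  disc 3: 90 = 90
  disc 4: 80 + 30 = 110
  disc 5: 60 + 50 = 110
  disc 6: 60 + 40 = 100
  disc 7: 60 = 60
This matches the lower bound, so 7 is optimal.

7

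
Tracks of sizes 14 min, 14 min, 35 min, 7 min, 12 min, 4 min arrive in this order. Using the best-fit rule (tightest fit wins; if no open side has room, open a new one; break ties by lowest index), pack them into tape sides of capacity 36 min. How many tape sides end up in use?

  14 → side 1 (new)  [load 14/36]
  14 → side 1  [load 28/36]
  35 → side 2 (new)  [load 35/36]
  7 → side 1  [load 35/36]
  12 → side 3 (new)  [load 12/36]
  4 → side 3  [load 16/36]
3 tape sides opened.

3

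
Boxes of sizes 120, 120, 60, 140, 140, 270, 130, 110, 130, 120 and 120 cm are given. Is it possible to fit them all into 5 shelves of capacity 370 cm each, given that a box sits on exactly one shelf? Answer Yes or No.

A valid assignment using 5 shelves:
  shelf 1: 270 + 60 = 330
  shelf 2: 140 + 140 = 280
  shelf 3: 130 + 130 + 110 = 370
  shelf 4: 120 + 120 + 120 = 360
  shelf 5: 120 = 120
Every load is within 370 cm, so 5 shelves suffice.

Yes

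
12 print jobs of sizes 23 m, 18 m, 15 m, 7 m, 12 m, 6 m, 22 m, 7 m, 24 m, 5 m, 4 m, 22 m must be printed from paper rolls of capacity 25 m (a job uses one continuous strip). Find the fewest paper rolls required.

Total = 24 + 23 + 22 + 22 + 18 + 15 + 12 + 7 + 7 + 6 + 5 + 4 = 165 m.
Lower bound: ⌈165/25⌉ = 7 paper rolls.
A packing using 7 paper rolls:
  roll 1: 24 = 24
  roll 2: 23 = 23
  roll 3: 22 = 22
  roll 4: 22 = 22
  roll 5: 18 + 7 = 25
  roll 6: 15 + 6 + 4 = 25
  roll 7: 12 + 7 + 5 = 24
This matches the lower bound, so 7 is optimal.

7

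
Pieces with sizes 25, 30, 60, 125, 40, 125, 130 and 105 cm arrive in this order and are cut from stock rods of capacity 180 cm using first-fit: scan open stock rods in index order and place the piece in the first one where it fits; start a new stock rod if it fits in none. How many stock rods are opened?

  25 → stock rod 1 (new)  [load 25/180]
  30 → stock rod 1  [load 55/180]
  60 → stock rod 1  [load 115/180]
  125 → stock rod 2 (new)  [load 125/180]
  40 → stock rod 1  [load 155/180]
  125 → stock rod 3 (new)  [load 125/180]
  130 → stock rod 4 (new)  [load 130/180]
  105 → stock rod 5 (new)  [load 105/180]
5 stock rods opened.

5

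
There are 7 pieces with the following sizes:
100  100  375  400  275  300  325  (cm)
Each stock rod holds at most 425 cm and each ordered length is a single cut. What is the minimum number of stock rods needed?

Total = 400 + 375 + 325 + 300 + 275 + 100 + 100 = 1875 cm.
Lower bound: ⌈1875/425⌉ = 5 stock rods.
A packing using 5 stock rods:
  stock rod 1: 400 = 400
  stock rod 2: 375 = 375
  stock rod 3: 325 + 100 = 425
  stock rod 4: 300 + 100 = 400
  stock rod 5: 275 = 275
This matches the lower bound, so 5 is optimal.

5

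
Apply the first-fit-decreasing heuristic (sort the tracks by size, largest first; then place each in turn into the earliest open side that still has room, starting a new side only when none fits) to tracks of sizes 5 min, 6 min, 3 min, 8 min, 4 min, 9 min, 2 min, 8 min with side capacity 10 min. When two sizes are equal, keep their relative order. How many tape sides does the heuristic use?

Sorted descending: 9, 8, 8, 6, 5, 4, 3, 2.
  9 → side 1 (new)  [load 9/10]
  8 → side 2 (new)  [load 8/10]
  8 → side 3 (new)  [load 8/10]
  6 → side 4 (new)  [load 6/10]
  5 → side 5 (new)  [load 5/10]
  4 → side 4  [load 10/10]
  3 → side 5  [load 8/10]
  2 → side 2  [load 10/10]
5 tape sides opened.

5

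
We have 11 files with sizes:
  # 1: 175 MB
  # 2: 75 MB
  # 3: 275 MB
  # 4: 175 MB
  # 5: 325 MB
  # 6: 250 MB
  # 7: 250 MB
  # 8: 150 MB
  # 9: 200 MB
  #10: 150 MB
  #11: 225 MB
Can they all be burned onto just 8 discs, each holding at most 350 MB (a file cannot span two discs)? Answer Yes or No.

Yes

A valid assignment using 8 discs:
  disc 1: 325 = 325
  disc 2: 275 + 75 = 350
  disc 3: 250 = 250
  disc 4: 250 = 250
  disc 5: 225 = 225
  disc 6: 200 + 150 = 350
  disc 7: 175 + 175 = 350
  disc 8: 150 = 150
Every load is within 350 MB, so 8 discs suffice.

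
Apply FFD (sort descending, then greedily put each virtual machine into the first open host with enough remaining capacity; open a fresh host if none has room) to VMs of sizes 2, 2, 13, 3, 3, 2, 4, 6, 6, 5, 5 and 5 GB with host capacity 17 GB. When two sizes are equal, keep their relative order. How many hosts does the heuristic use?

4

Sorted descending: 13, 6, 6, 5, 5, 5, 4, 3, 3, 2, 2, 2.
  13 → host 1 (new)  [load 13/17]
  6 → host 2 (new)  [load 6/17]
  6 → host 2  [load 12/17]
  5 → host 2  [load 17/17]
  5 → host 3 (new)  [load 5/17]
  5 → host 3  [load 10/17]
  4 → host 1  [load 17/17]
  3 → host 3  [load 13/17]
  3 → host 3  [load 16/17]
  2 → host 4 (new)  [load 2/17]
  2 → host 4  [load 4/17]
  2 → host 4  [load 6/17]
4 hosts opened.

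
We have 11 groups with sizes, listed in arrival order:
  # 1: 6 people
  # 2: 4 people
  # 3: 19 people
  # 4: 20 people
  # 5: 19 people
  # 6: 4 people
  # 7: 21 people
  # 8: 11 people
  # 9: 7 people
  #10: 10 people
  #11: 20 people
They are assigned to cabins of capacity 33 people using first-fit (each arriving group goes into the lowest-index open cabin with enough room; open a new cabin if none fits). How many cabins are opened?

5

  6 → cabin 1 (new)  [load 6/33]
  4 → cabin 1  [load 10/33]
  19 → cabin 1  [load 29/33]
  20 → cabin 2 (new)  [load 20/33]
  19 → cabin 3 (new)  [load 19/33]
  4 → cabin 1  [load 33/33]
  21 → cabin 4 (new)  [load 21/33]
  11 → cabin 2  [load 31/33]
  7 → cabin 3  [load 26/33]
  10 → cabin 4  [load 31/33]
  20 → cabin 5 (new)  [load 20/33]
5 cabins opened.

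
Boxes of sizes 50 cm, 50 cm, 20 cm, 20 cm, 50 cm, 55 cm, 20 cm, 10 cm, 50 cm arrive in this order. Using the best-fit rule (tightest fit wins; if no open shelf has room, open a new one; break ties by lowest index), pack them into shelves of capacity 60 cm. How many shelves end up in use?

6

  50 → shelf 1 (new)  [load 50/60]
  50 → shelf 2 (new)  [load 50/60]
  20 → shelf 3 (new)  [load 20/60]
  20 → shelf 3  [load 40/60]
  50 → shelf 4 (new)  [load 50/60]
  55 → shelf 5 (new)  [load 55/60]
  20 → shelf 3  [load 60/60]
  10 → shelf 1  [load 60/60]
  50 → shelf 6 (new)  [load 50/60]
6 shelves opened.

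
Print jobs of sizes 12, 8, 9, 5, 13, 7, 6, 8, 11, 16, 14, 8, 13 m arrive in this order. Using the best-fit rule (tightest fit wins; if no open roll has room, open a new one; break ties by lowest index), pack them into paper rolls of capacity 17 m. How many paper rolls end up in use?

  12 → roll 1 (new)  [load 12/17]
  8 → roll 2 (new)  [load 8/17]
  9 → roll 2  [load 17/17]
  5 → roll 1  [load 17/17]
  13 → roll 3 (new)  [load 13/17]
  7 → roll 4 (new)  [load 7/17]
  6 → roll 4  [load 13/17]
  8 → roll 5 (new)  [load 8/17]
  11 → roll 6 (new)  [load 11/17]
  16 → roll 7 (new)  [load 16/17]
  14 → roll 8 (new)  [load 14/17]
  8 → roll 5  [load 16/17]
  13 → roll 9 (new)  [load 13/17]
9 paper rolls opened.

9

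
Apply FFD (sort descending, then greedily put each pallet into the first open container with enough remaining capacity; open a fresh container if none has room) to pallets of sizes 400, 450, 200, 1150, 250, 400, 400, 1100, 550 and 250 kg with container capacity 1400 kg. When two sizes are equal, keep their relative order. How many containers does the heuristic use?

4

Sorted descending: 1150, 1100, 550, 450, 400, 400, 400, 250, 250, 200.
  1150 → container 1 (new)  [load 1150/1400]
  1100 → container 2 (new)  [load 1100/1400]
  550 → container 3 (new)  [load 550/1400]
  450 → container 3  [load 1000/1400]
  400 → container 3  [load 1400/1400]
  400 → container 4 (new)  [load 400/1400]
  400 → container 4  [load 800/1400]
  250 → container 1  [load 1400/1400]
  250 → container 2  [load 1350/1400]
  200 → container 4  [load 1000/1400]
4 containers opened.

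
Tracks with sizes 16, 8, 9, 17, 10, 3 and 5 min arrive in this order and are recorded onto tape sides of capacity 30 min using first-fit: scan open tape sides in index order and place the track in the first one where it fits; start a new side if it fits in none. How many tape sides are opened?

  16 → side 1 (new)  [load 16/30]
  8 → side 1  [load 24/30]
  9 → side 2 (new)  [load 9/30]
  17 → side 2  [load 26/30]
  10 → side 3 (new)  [load 10/30]
  3 → side 1  [load 27/30]
  5 → side 3  [load 15/30]
3 tape sides opened.

3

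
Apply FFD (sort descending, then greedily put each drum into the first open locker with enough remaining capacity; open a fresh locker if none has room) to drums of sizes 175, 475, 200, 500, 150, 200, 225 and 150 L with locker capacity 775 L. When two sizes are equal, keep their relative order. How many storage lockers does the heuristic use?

3

Sorted descending: 500, 475, 225, 200, 200, 175, 150, 150.
  500 → locker 1 (new)  [load 500/775]
  475 → locker 2 (new)  [load 475/775]
  225 → locker 1  [load 725/775]
  200 → locker 2  [load 675/775]
  200 → locker 3 (new)  [load 200/775]
  175 → locker 3  [load 375/775]
  150 → locker 3  [load 525/775]
  150 → locker 3  [load 675/775]
3 storage lockers opened.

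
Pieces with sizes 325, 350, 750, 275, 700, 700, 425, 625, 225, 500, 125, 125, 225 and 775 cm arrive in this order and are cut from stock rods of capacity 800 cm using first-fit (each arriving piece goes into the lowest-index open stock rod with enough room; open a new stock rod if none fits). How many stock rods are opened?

9

  325 → stock rod 1 (new)  [load 325/800]
  350 → stock rod 1  [load 675/800]
  750 → stock rod 2 (new)  [load 750/800]
  275 → stock rod 3 (new)  [load 275/800]
  700 → stock rod 4 (new)  [load 700/800]
  700 → stock rod 5 (new)  [load 700/800]
  425 → stock rod 3  [load 700/800]
  625 → stock rod 6 (new)  [load 625/800]
  225 → stock rod 7 (new)  [load 225/800]
  500 → stock rod 7  [load 725/800]
  125 → stock rod 1  [load 800/800]
  125 → stock rod 6  [load 750/800]
  225 → stock rod 8 (new)  [load 225/800]
  775 → stock rod 9 (new)  [load 775/800]
9 stock rods opened.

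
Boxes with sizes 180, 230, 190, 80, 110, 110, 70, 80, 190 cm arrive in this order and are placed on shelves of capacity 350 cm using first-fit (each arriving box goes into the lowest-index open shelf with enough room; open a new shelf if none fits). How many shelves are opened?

4

  180 → shelf 1 (new)  [load 180/350]
  230 → shelf 2 (new)  [load 230/350]
  190 → shelf 3 (new)  [load 190/350]
  80 → shelf 1  [load 260/350]
  110 → shelf 2  [load 340/350]
  110 → shelf 3  [load 300/350]
  70 → shelf 1  [load 330/350]
  80 → shelf 4 (new)  [load 80/350]
  190 → shelf 4  [load 270/350]
4 shelves opened.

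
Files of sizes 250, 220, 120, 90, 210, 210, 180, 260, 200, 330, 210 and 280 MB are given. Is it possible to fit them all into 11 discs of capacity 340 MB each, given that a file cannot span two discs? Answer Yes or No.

Yes

A valid assignment using 10 discs:
  disc 1: 330 = 330
  disc 2: 280 = 280
  disc 3: 260 = 260
  disc 4: 250 + 90 = 340
  disc 5: 220 + 120 = 340
  disc 6: 210 = 210
  disc 7: 210 = 210
  disc 8: 210 = 210
  disc 9: 200 = 200
  disc 10: 180 = 180
That uses only 10 ≤ 11, so 11 discs are enough.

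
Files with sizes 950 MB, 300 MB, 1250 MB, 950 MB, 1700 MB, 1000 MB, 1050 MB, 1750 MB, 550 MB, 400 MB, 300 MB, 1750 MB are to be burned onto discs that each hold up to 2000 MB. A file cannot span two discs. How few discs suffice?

7

Total = 1750 + 1750 + 1700 + 1250 + 1050 + 1000 + 950 + 950 + 550 + 400 + 300 + 300 = 11950 MB.
Lower bound: ⌈11950/2000⌉ = 6 discs.
A packing using 7 discs:
  disc 1: 1750 = 1750
  disc 2: 1750 = 1750
  disc 3: 1700 + 300 = 2000
  disc 4: 1250 + 550 = 1800
  disc 5: 1050 + 950 = 2000
  disc 6: 1000 + 950 = 1950
  disc 7: 400 + 300 = 700
No arrangement into 6 discs stays within capacity, so 7 is optimal.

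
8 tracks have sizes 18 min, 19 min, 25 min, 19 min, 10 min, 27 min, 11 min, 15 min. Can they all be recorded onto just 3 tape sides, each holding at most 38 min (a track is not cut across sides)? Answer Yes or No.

No

Total = 144 min; ⌈144/38⌉ = 4.
At least 4 tape sides are required, but only 3 are allowed.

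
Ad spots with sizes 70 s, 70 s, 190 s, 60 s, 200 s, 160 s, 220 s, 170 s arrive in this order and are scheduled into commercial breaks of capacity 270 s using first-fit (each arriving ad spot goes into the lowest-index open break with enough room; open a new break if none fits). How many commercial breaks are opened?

  70 → break 1 (new)  [load 70/270]
  70 → break 1  [load 140/270]
  190 → break 2 (new)  [load 190/270]
  60 → break 1  [load 200/270]
  200 → break 3 (new)  [load 200/270]
  160 → break 4 (new)  [load 160/270]
  220 → break 5 (new)  [load 220/270]
  170 → break 6 (new)  [load 170/270]
6 commercial breaks opened.

6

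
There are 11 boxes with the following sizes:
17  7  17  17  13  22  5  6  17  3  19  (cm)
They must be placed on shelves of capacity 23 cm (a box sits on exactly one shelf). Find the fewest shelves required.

7

Total = 22 + 19 + 17 + 17 + 17 + 17 + 13 + 7 + 6 + 5 + 3 = 143 cm.
Lower bound: ⌈143/23⌉ = 7 shelves.
A packing using 7 shelves:
  shelf 1: 22 = 22
  shelf 2: 19 + 3 = 22
  shelf 3: 17 + 6 = 23
  shelf 4: 17 + 5 = 22
  shelf 5: 17 = 17
  shelf 6: 17 = 17
  shelf 7: 13 + 7 = 20
This matches the lower bound, so 7 is optimal.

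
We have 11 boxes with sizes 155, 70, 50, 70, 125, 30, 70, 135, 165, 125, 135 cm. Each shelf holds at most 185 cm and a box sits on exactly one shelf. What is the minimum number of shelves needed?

Total = 165 + 155 + 135 + 135 + 125 + 125 + 70 + 70 + 70 + 50 + 30 = 1130 cm.
Lower bound: ⌈1130/185⌉ = 7 shelves.
A packing using 8 shelves:
  shelf 1: 165 = 165
  shelf 2: 155 + 30 = 185
  shelf 3: 135 + 50 = 185
  shelf 4: 135 = 135
  shelf 5: 125 = 125
  shelf 6: 125 = 125
  shelf 7: 70 + 70 = 140
  shelf 8: 70 = 70
No arrangement into 7 shelves stays within capacity, so 8 is optimal.

8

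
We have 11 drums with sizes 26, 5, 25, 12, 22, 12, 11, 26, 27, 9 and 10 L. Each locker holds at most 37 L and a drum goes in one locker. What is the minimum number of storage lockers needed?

Total = 27 + 26 + 26 + 25 + 22 + 12 + 12 + 11 + 10 + 9 + 5 = 185 L.
Lower bound: ⌈185/37⌉ = 5 storage lockers.
A packing using 6 storage lockers:
  locker 1: 27 + 10 = 37
  locker 2: 26 + 11 = 37
  locker 3: 26 + 9 = 35
  locker 4: 25 + 12 = 37
  locker 5: 22 + 12 = 34
  locker 6: 5 = 5
No arrangement into 5 storage lockers stays within capacity, so 6 is optimal.

6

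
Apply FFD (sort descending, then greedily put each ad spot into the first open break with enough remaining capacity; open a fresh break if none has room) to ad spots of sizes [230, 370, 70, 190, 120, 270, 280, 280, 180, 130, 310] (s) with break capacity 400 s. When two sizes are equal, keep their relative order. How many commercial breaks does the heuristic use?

Sorted descending: 370, 310, 280, 280, 270, 230, 190, 180, 130, 120, 70.
  370 → break 1 (new)  [load 370/400]
  310 → break 2 (new)  [load 310/400]
  280 → break 3 (new)  [load 280/400]
  280 → break 4 (new)  [load 280/400]
  270 → break 5 (new)  [load 270/400]
  230 → break 6 (new)  [load 230/400]
  190 → break 7 (new)  [load 190/400]
  180 → break 7  [load 370/400]
  130 → break 5  [load 400/400]
  120 → break 3  [load 400/400]
  70 → break 2  [load 380/400]
7 commercial breaks opened.

7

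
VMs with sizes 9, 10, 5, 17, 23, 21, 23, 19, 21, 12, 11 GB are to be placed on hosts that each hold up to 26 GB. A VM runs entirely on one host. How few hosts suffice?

Total = 23 + 23 + 21 + 21 + 19 + 17 + 12 + 11 + 10 + 9 + 5 = 171 GB.
Lower bound: ⌈171/26⌉ = 7 hosts.
A packing using 8 hosts:
  host 1: 23 = 23
  host 2: 23 = 23
  host 3: 21 + 5 = 26
  host 4: 21 = 21
  host 5: 19 = 19
  host 6: 17 + 9 = 26
  host 7: 12 + 11 = 23
  host 8: 10 = 10
No arrangement into 7 hosts stays within capacity, so 8 is optimal.

8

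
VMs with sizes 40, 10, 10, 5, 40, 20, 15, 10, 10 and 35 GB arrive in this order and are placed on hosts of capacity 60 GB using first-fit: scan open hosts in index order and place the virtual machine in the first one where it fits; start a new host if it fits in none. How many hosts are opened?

4

  40 → host 1 (new)  [load 40/60]
  10 → host 1  [load 50/60]
  10 → host 1  [load 60/60]
  5 → host 2 (new)  [load 5/60]
  40 → host 2  [load 45/60]
  20 → host 3 (new)  [load 20/60]
  15 → host 2  [load 60/60]
  10 → host 3  [load 30/60]
  10 → host 3  [load 40/60]
  35 → host 4 (new)  [load 35/60]
4 hosts opened.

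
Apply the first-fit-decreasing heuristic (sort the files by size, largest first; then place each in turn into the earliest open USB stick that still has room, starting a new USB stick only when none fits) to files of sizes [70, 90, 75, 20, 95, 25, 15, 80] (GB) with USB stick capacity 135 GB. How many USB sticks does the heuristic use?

Sorted descending: 95, 90, 80, 75, 70, 25, 20, 15.
  95 → USB stick 1 (new)  [load 95/135]
  90 → USB stick 2 (new)  [load 90/135]
  80 → USB stick 3 (new)  [load 80/135]
  75 → USB stick 4 (new)  [load 75/135]
  70 → USB stick 5 (new)  [load 70/135]
  25 → USB stick 1  [load 120/135]
  20 → USB stick 2  [load 110/135]
  15 → USB stick 1  [load 135/135]
5 USB sticks opened.

5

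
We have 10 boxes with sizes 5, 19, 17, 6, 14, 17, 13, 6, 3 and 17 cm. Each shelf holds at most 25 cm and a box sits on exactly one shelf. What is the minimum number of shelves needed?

Total = 19 + 17 + 17 + 17 + 14 + 13 + 6 + 6 + 5 + 3 = 117 cm.
Lower bound: ⌈117/25⌉ = 5 shelves.
Also, 6 boxes each exceed 25/2 cm, and no two of those can share a shelf, so at least 6 shelves are needed.
A packing using 6 shelves:
  shelf 1: 19 + 6 = 25
  shelf 2: 17 + 6 = 23
  shelf 3: 17 + 5 + 3 = 25
  shelf 4: 17 = 17
  shelf 5: 14 = 14
  shelf 6: 13 = 13
This matches the lower bound, so 6 is optimal.

6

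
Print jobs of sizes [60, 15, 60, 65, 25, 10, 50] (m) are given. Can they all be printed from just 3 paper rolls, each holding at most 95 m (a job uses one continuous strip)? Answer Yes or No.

No

Total = 285 m; ⌈285/95⌉ = 3.
4 print jobs each exceed half the capacity and cannot share a roll, forcing at least 4 paper rolls.
At least 4 paper rolls are required, but only 3 are allowed.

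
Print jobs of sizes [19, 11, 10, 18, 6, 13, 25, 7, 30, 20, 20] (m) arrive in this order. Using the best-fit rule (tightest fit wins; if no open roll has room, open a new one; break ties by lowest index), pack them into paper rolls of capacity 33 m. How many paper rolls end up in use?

7

  19 → roll 1 (new)  [load 19/33]
  11 → roll 1  [load 30/33]
  10 → roll 2 (new)  [load 10/33]
  18 → roll 2  [load 28/33]
  6 → roll 3 (new)  [load 6/33]
  13 → roll 3  [load 19/33]
  25 → roll 4 (new)  [load 25/33]
  7 → roll 4  [load 32/33]
  30 → roll 5 (new)  [load 30/33]
  20 → roll 6 (new)  [load 20/33]
  20 → roll 7 (new)  [load 20/33]
7 paper rolls opened.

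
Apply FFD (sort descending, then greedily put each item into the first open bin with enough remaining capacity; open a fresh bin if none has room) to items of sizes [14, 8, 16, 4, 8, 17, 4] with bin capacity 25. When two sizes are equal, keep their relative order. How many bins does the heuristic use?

Sorted descending: 17, 16, 14, 8, 8, 4, 4.
  17 → bin 1 (new)  [load 17/25]
  16 → bin 2 (new)  [load 16/25]
  14 → bin 3 (new)  [load 14/25]
  8 → bin 1  [load 25/25]
  8 → bin 2  [load 24/25]
  4 → bin 3  [load 18/25]
  4 → bin 3  [load 22/25]
3 bins opened.

3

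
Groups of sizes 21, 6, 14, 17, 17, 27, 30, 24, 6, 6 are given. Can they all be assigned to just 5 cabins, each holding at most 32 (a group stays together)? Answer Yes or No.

No

Total = 168; ⌈168/32⌉ = 6.
At least 6 cabins are required, but only 5 are allowed.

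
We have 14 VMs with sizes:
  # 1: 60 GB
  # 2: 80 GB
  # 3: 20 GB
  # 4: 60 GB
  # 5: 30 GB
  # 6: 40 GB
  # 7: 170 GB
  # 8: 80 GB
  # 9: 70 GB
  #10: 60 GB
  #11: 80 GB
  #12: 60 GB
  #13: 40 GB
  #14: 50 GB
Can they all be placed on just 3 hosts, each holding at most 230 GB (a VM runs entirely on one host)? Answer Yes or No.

No

Total = 900 GB; ⌈900/230⌉ = 4.
At least 4 hosts are required, but only 3 are allowed.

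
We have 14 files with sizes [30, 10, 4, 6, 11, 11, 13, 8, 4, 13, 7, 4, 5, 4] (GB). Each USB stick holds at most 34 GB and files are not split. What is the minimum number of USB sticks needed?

Total = 30 + 13 + 13 + 11 + 11 + 10 + 8 + 7 + 6 + 5 + 4 + 4 + 4 + 4 = 130 GB.
Lower bound: ⌈130/34⌉ = 4 USB sticks.
A packing using 4 USB sticks:
  USB stick 1: 30 + 4 = 34
  USB stick 2: 13 + 13 + 8 = 34
  USB stick 3: 11 + 11 + 10 = 32
  USB stick 4: 7 + 6 + 5 + 4 + 4 + 4 = 30
This matches the lower bound, so 4 is optimal.

4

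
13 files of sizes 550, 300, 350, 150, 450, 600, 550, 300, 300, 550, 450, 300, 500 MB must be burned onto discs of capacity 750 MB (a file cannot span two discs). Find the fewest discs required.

9

Total = 600 + 550 + 550 + 550 + 500 + 450 + 450 + 350 + 300 + 300 + 300 + 300 + 150 = 5350 MB.
Lower bound: ⌈5350/750⌉ = 8 discs.
A packing using 9 discs:
  disc 1: 600 + 150 = 750
  disc 2: 550 = 550
  disc 3: 550 = 550
  disc 4: 550 = 550
  disc 5: 500 = 500
  disc 6: 450 + 300 = 750
  disc 7: 450 + 300 = 750
  disc 8: 350 + 300 = 650
  disc 9: 300 = 300
No arrangement into 8 discs stays within capacity, so 9 is optimal.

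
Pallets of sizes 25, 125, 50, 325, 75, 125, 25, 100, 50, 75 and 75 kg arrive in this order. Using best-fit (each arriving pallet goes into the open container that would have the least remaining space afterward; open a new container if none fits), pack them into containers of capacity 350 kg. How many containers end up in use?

4

  25 → container 1 (new)  [load 25/350]
  125 → container 1  [load 150/350]
  50 → container 1  [load 200/350]
  325 → container 2 (new)  [load 325/350]
  75 → container 1  [load 275/350]
  125 → container 3 (new)  [load 125/350]
  25 → container 2  [load 350/350]
  100 → container 3  [load 225/350]
  50 → container 1  [load 325/350]
  75 → container 3  [load 300/350]
  75 → container 4 (new)  [load 75/350]
4 containers opened.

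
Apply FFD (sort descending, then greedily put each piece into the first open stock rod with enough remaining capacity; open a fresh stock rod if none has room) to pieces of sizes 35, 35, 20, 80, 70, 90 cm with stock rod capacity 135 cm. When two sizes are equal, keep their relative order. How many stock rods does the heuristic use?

Sorted descending: 90, 80, 70, 35, 35, 20.
  90 → stock rod 1 (new)  [load 90/135]
  80 → stock rod 2 (new)  [load 80/135]
  70 → stock rod 3 (new)  [load 70/135]
  35 → stock rod 1  [load 125/135]
  35 → stock rod 2  [load 115/135]
  20 → stock rod 2  [load 135/135]
3 stock rods opened.

3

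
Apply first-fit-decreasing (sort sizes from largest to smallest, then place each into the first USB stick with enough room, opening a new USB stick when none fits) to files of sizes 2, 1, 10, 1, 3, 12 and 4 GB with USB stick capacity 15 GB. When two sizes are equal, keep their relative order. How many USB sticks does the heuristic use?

Sorted descending: 12, 10, 4, 3, 2, 1, 1.
  12 → USB stick 1 (new)  [load 12/15]
  10 → USB stick 2 (new)  [load 10/15]
  4 → USB stick 2  [load 14/15]
  3 → USB stick 1  [load 15/15]
  2 → USB stick 3 (new)  [load 2/15]
  1 → USB stick 2  [load 15/15]
  1 → USB stick 3  [load 3/15]
3 USB sticks opened.

3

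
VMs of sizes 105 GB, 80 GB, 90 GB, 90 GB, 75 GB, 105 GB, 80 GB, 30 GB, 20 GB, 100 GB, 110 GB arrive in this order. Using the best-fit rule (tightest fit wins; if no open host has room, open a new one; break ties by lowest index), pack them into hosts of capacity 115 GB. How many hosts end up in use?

9

  105 → host 1 (new)  [load 105/115]
  80 → host 2 (new)  [load 80/115]
  90 → host 3 (new)  [load 90/115]
  90 → host 4 (new)  [load 90/115]
  75 → host 5 (new)  [load 75/115]
  105 → host 6 (new)  [load 105/115]
  80 → host 7 (new)  [load 80/115]
  30 → host 2  [load 110/115]
  20 → host 3  [load 110/115]
  100 → host 8 (new)  [load 100/115]
  110 → host 9 (new)  [load 110/115]
9 hosts opened.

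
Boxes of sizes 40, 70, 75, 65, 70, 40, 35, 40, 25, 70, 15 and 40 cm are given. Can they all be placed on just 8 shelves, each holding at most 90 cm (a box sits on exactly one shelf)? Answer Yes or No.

A valid assignment using 8 shelves:
  shelf 1: 75 + 15 = 90
  shelf 2: 70 = 70
  shelf 3: 70 = 70
  shelf 4: 70 = 70
  shelf 5: 65 + 25 = 90
  shelf 6: 40 + 40 = 80
  shelf 7: 40 + 40 = 80
  shelf 8: 35 = 35
Every load is within 90 cm, so 8 shelves suffice.

Yes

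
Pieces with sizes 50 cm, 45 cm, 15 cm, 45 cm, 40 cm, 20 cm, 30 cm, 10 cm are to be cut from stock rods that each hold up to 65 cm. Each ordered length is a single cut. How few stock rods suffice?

Total = 50 + 45 + 45 + 40 + 30 + 20 + 15 + 10 = 255 cm.
Lower bound: ⌈255/65⌉ = 4 stock rods.
A packing using 5 stock rods:
  stock rod 1: 50 + 15 = 65
  stock rod 2: 45 + 20 = 65
  stock rod 3: 45 + 10 = 55
  stock rod 4: 40 = 40
  stock rod 5: 30 = 30
No arrangement into 4 stock rods stays within capacity, so 5 is optimal.

5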